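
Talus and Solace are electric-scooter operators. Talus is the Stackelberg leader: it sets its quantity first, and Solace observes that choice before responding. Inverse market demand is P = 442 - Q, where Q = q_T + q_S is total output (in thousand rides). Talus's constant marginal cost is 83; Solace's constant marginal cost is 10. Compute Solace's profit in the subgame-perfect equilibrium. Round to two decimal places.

Solve by backward induction. Given q_T, the follower Solace maximises π_S = (442 - q_T - q_S)q_S - 10q_S.
Follower FOC: 432 - q_T - 2q_S = 0, so q_S(q_T) = (432 - q_T)/2.
Talus substitutes q_S(q_T) into its own profit: π_T = q_T(442 - q_T - (432 - q_T)/2) - 83q_T = (226 - (1/2)q_T)q_T - 83q_T.
Leader FOC: 143 - q_T = 0, so q_T = 143.
Then q_S = (432 - 143)/2 = 289/2.
Price P = 442 - 575/2 = 309/2.
Solace's profit: (309/2 - 10)·(289/2) = 20880.2500.

20880.25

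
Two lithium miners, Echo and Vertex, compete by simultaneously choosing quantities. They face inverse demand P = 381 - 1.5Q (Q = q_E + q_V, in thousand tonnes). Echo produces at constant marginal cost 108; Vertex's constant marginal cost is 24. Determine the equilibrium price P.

Echo's profit: π_E = (381 - 1.5Q)q_E - (108q_E). Setting ∂π_E/∂q_E = 0: 273 - 3q_E - (3/2)(q_V) = 0.
Vertex's first-order condition: 357 - 3q_V - (3/2)(q_E) = 0.
Best responses: q_E = (273 - (3/2)q_V)/3, q_V = (357 - (3/2)q_E)/3.
Solving the pair: q_E = 42, q_V = 98.
Total output Q = 140, so price P = 381 - (3/2)·140 = 171.

171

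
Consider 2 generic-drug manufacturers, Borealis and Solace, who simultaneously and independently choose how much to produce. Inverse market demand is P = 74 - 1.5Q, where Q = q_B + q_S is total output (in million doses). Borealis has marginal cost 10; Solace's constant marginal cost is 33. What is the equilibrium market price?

39

Borealis's profit: π_B = (74 - 1.5Q)q_B - (10q_B). Setting ∂π_B/∂q_B = 0: 64 - 3q_B - (3/2)(q_S) = 0.
Solace's first-order condition: 41 - 3q_S - (3/2)(q_B) = 0.
Rearranging gives the reaction functions q_B = (64 - (3/2)q_S)/3 and q_S = (41 - (3/2)q_B)/3.
Substituting one into the other gives q_B = 58/3 and q_S = 4.
Total output Q = 70/3, so price P = 74 - (3/2)·(70/3) = 39.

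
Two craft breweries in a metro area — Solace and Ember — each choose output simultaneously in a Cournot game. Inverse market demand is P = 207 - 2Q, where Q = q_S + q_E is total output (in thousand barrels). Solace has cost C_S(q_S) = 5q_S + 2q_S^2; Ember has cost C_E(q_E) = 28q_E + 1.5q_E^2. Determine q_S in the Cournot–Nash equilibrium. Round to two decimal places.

20.31

Solace's profit: π_S = (207 - 2Q)q_S - (5q_S + 2q_S²). Setting ∂π_S/∂q_S = 0: 202 - 8q_S - 2(q_E) = 0.
Ember's first-order condition: 179 - 7q_E - 2(q_S) = 0.
Best responses: q_S = (202 - 2q_E)/8, q_E = (179 - 2q_S)/7.
Solving the pair: q_S = 264/13, q_E = 257/13.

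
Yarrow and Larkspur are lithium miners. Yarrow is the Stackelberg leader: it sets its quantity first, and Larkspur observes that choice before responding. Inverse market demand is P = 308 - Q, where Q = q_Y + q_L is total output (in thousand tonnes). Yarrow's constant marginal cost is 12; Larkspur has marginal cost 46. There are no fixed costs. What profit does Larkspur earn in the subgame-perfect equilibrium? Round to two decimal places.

The follower Larkspur best-responds to any q_Y: π_L = (308 - Q)q_L - 46q_L.
Setting the follower's marginal profit to zero, 262 - q_Y - 2q_L = 0, i.e. q_L = (262 - q_Y)/2.
The leader anticipates this reaction. Substituting into P = 308 - Q gives P = 177 - (1/2)q_Y, so π_Y = (177 - (1/2)q_Y)q_Y - 12q_Y.
Leader FOC: 165 - q_Y = 0, so q_Y = 165.
Then q_L = (262 - 165)/2 = 97/2.
Price P = 308 - 427/2 = 189/2.
Larkspur's profit: (189/2 - 46)·(97/2) = 2352.2500.

2352.25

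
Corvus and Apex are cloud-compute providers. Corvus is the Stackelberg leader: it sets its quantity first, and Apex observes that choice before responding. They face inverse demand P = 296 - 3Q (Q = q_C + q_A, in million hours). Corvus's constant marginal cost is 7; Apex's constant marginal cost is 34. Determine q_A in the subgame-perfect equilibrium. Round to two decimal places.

Solve by backward induction. Given q_C, the follower Apex maximises π_A = (296 - 3q_C - 3q_A)q_A - 34q_A.
Setting the follower's marginal profit to zero, 262 - 3q_C - 6q_A = 0, i.e. q_A = (262 - 3q_C)/6.
Corvus substitutes q_A(q_C) into its own profit: π_C = q_C(296 - 3q_C - (262 - 3q_C)/2) - 7q_C = (165 - (3/2)q_C)q_C - 7q_C.
Leader FOC: 158 - 3q_C = 0, so q_C = 158/3.
Then q_A = (262 - 3·(158/3))/6 = 52/3.

17.33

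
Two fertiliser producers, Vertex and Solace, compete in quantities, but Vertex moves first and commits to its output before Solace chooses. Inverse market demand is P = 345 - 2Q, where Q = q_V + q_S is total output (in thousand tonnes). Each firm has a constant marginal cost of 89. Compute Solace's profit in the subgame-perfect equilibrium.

2048

Solve by backward induction. Given q_V, the follower Solace maximises π_S = (345 - 2q_V - 2q_S)q_S - 89q_S.
Follower FOC: 256 - 2q_V - 4q_S = 0, so q_S(q_V) = (256 - 2q_V)/4.
Vertex substitutes q_S(q_V) into its own profit: π_V = q_V(345 - 2q_V - (256 - 2q_V)/2) - 89q_V = (217 - q_V)q_V - 89q_V.
Leader FOC: 128 - 2q_V = 0, so q_V = 64.
Then q_S = (256 - 2·64)/4 = 32.
Price P = 345 - 2·96 = 153.
Solace's profit: (153 - 89)·32 = 2048.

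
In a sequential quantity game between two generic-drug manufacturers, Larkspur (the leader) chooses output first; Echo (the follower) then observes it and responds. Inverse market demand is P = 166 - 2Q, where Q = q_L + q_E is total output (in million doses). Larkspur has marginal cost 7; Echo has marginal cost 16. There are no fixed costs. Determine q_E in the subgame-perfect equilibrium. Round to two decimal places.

The follower Echo best-responds to any q_L: π_E = (166 - 2Q)q_E - 16q_E.
Follower FOC: 150 - 2q_L - 4q_E = 0, so q_E(q_L) = (150 - 2q_L)/4.
Larkspur substitutes q_E(q_L) into its own profit: π_L = q_L(166 - 2q_L - (150 - 2q_L)/2) - 7q_L = (91 - q_L)q_L - 7q_L.
Maximising: ∂π_L/∂q_L = 84 - 2q_L = 0, giving q_L = 42.
Then q_E = (150 - 2·42)/4 = 33/2.

16.50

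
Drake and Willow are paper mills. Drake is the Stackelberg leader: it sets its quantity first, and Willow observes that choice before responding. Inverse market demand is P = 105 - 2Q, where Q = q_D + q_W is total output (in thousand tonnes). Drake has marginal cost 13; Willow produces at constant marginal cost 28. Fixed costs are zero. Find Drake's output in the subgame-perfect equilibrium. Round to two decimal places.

The follower Willow best-responds to any q_D: π_W = (105 - 2Q)q_W - 28q_W.
Setting the follower's marginal profit to zero, 77 - 2q_D - 4q_W = 0, i.e. q_W = (77 - 2q_D)/4.
The leader anticipates this reaction. Substituting into P = 105 - 2Q gives P = 133/2 - q_D, so π_D = (133/2 - q_D)q_D - 13q_D.
Leader FOC: 107/2 - 2q_D = 0, so q_D = 107/4.
Then q_W = (77 - 2·(107/4))/4 = 47/8.

26.75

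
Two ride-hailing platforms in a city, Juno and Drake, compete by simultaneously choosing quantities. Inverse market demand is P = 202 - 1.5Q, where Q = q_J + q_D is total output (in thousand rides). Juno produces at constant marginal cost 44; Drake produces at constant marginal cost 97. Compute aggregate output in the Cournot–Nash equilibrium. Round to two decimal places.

Juno's profit: π_J = (202 - 1.5Q)q_J - (44q_J). Setting ∂π_J/∂q_J = 0: 158 - 3q_J - (3/2)(q_D) = 0.
Drake's profit: π_D = (202 - 1.5Q)q_D - (97q_D). Setting ∂π_D/∂q_D = 0: 105 - 3q_D - (3/2)(q_J) = 0.
Rearranging gives the reaction functions q_J = (158 - (3/2)q_D)/3 and q_D = (105 - (3/2)q_J)/3.
Substituting one into the other gives q_J = 422/9 and q_D = 104/9.
Total output Q = 422/9 + 104/9 = 526/9.

58.44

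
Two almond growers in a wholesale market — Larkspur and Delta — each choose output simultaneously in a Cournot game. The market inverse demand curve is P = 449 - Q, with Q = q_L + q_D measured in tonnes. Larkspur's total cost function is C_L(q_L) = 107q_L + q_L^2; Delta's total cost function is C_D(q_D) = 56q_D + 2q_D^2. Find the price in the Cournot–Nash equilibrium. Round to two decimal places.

323.39

Larkspur's profit: π_L = (449 - Q)q_L - (107q_L + q_L²). Setting ∂π_L/∂q_L = 0: 342 - 4q_L - (q_D) = 0.
Delta's profit: π_D = (449 - Q)q_D - (56q_D + 2q_D²). Setting ∂π_D/∂q_D = 0: 393 - 6q_D - (q_L) = 0.
Rearranging gives the reaction functions q_L = (342 - q_D)/4 and q_D = (393 - q_L)/6.
Substituting one into the other gives q_L = 1659/23 and q_D = 1230/23.
Total output Q = 125.6087, so price P = 449 - 125.6087 = 323.3913.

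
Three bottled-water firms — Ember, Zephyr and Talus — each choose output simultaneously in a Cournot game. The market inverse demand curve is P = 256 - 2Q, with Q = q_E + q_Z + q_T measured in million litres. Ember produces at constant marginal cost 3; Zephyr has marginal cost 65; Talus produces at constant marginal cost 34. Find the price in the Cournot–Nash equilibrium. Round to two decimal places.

Ember's profit: π_E = (256 - 2Q)q_E - (3q_E). Setting ∂π_E/∂q_E = 0: 253 - 4q_E - 2(q_Z + q_T) = 0.
Zephyr's profit: π_Z = (256 - 2Q)q_Z - (65q_Z). Setting ∂π_Z/∂q_Z = 0: 191 - 4q_Z - 2(q_E + q_T) = 0.
Talus's first-order condition: 222 - 4q_T - 2(q_E + q_Z) = 0.
Adding the 3 first-order conditions: 666 − 8Q = 0, so Q = 333/4.
Back-substituting: q_E = (253 − 333/2)/2 = 173/4, q_Z = (191 − 333/2)/2 = 49/4, q_T = (222 − 333/2)/2 = 111/4.
Total output Q = 333/4, so price P = 256 - 2·(333/4) = 179/2.

89.50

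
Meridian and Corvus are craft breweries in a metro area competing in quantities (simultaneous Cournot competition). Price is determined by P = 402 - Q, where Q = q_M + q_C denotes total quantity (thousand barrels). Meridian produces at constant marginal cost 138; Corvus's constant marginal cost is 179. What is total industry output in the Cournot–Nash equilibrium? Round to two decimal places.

Meridian's profit: π_M = (402 - Q)q_M - (138q_M). Setting ∂π_M/∂q_M = 0: 264 - 2q_M - (q_C) = 0.
Corvus's first-order condition: 223 - 2q_C - (q_M) = 0.
Best responses: q_M = (264 - q_C)/2, q_C = (223 - q_M)/2.
Solving the pair: q_M = 305/3, q_C = 182/3.
Total output Q = 305/3 + 182/3 = 487/3.

162.33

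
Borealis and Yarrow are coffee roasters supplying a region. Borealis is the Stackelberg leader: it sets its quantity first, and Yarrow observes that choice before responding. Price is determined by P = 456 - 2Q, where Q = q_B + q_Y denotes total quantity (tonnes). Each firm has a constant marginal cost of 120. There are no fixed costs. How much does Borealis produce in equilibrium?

84

Solve by backward induction. Given q_B, the follower Yarrow maximises π_Y = (456 - 2q_B - 2q_Y)q_Y - 120q_Y.
∂π_Y/∂q_Y = 336 - 2q_B - 4q_Y = 0 gives the reaction function q_Y = (336 - 2q_B)/4.
Borealis substitutes q_Y(q_B) into its own profit: π_B = q_B(456 - 2q_B - (336 - 2q_B)/2) - 120q_B = (288 - q_B)q_B - 120q_B.
Leader FOC: 168 - 2q_B = 0, so q_B = 84.
Then q_Y = (336 - 2·84)/4 = 42.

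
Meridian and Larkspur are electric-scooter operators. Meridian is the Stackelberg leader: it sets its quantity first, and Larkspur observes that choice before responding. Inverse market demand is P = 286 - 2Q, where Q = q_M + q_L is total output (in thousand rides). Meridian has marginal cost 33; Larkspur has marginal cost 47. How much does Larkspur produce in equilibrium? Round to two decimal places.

26.38

Solve by backward induction. Given q_M, the follower Larkspur maximises π_L = (286 - 2q_M - 2q_L)q_L - 47q_L.
Follower FOC: 239 - 2q_M - 4q_L = 0, so q_L(q_M) = (239 - 2q_M)/4.
Meridian substitutes q_L(q_M) into its own profit: π_M = q_M(286 - 2q_M - (239 - 2q_M)/2) - 33q_M = (333/2 - q_M)q_M - 33q_M.
Leader FOC: 267/2 - 2q_M = 0, so q_M = 267/4.
Then q_L = (239 - 2·(267/4))/4 = 211/8.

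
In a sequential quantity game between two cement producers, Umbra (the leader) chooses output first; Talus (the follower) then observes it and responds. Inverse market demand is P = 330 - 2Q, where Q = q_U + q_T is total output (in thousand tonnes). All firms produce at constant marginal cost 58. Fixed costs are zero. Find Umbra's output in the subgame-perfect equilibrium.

68

Solve by backward induction. Given q_U, the follower Talus maximises π_T = (330 - 2q_U - 2q_T)q_T - 58q_T.
Setting the follower's marginal profit to zero, 272 - 2q_U - 4q_T = 0, i.e. q_T = (272 - 2q_U)/4.
The leader anticipates this reaction. Substituting into P = 330 - 2Q gives P = 194 - q_U, so π_U = (194 - q_U)q_U - 58q_U.
The leader's first-order condition 136 - 2q_U = 0 yields q_U = 68.
Then q_T = (272 - 2·68)/4 = 34.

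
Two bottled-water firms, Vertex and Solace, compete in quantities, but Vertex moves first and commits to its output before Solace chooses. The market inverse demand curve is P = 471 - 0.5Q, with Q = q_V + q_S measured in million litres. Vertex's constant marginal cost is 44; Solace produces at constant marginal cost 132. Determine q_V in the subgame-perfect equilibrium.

Solve by backward induction. Given q_V, the follower Solace maximises π_S = (471 - (1/2)q_V - (1/2)q_S)q_S - 132q_S.
Setting the follower's marginal profit to zero, 339 - (1/2)q_V - q_S = 0, i.e. q_S = (339 - (1/2)q_V).
The leader anticipates this reaction. Substituting into P = 471 - 0.5Q gives P = 603/2 - (1/4)q_V, so π_V = (603/2 - (1/4)q_V)q_V - 44q_V.
Maximising: ∂π_V/∂q_V = 515/2 - (1/2)q_V = 0, giving q_V = 515.
Then q_S = (339 - (1/2)·515) = 163/2.

515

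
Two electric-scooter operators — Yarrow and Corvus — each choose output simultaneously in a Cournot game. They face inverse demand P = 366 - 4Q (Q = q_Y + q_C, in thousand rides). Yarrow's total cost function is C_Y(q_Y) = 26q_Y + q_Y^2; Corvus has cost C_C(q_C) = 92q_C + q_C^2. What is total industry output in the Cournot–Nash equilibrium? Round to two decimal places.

Yarrow's profit: π_Y = (366 - 4Q)q_Y - (26q_Y + q_Y²). Setting ∂π_Y/∂q_Y = 0: 340 - 10q_Y - 4(q_C) = 0.
Corvus's first-order condition: 274 - 10q_C - 4(q_Y) = 0.
Rearranging gives the reaction functions q_Y = (340 - 4q_C)/10 and q_C = (274 - 4q_Y)/10.
Substituting one into the other gives q_Y = 192/7 and q_C = 115/7.
Total output Q = 192/7 + 115/7 = 307/7.

43.86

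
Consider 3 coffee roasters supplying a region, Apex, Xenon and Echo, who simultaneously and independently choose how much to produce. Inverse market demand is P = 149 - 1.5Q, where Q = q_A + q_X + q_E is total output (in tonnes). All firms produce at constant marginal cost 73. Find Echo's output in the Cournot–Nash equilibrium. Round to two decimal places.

A representative firm's profit is π_i = q_i(149 - 1.5Q) - 73q_i.
First-order condition (treating rivals' output as given): 76 - 3q_i - (3/2)·Σ_{j≠i} q_j = 0.
With identical firms every q_j equals q_i, so Σ_{j≠i} q_j = 2q_i and 76 = 6q_i, giving q_i = 38/3.

12.67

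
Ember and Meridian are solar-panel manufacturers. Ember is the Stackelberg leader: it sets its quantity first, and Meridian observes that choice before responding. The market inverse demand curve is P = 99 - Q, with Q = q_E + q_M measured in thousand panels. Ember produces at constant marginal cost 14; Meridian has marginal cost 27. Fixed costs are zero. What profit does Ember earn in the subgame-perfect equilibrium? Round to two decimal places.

The follower Meridian best-responds to any q_E: π_M = (99 - Q)q_M - 27q_M.
Follower FOC: 72 - q_E - 2q_M = 0, so q_M(q_E) = (72 - q_E)/2.
The leader anticipates this reaction. Substituting into P = 99 - Q gives P = 63 - (1/2)q_E, so π_E = (63 - (1/2)q_E)q_E - 14q_E.
Maximising: ∂π_E/∂q_E = 49 - q_E = 0, giving q_E = 49.
Then q_M = (72 - 49)/2 = 23/2.
Price P = 99 - 121/2 = 77/2.
Ember's profit: (77/2 - 14)·49 = 1200.5000.

1200.50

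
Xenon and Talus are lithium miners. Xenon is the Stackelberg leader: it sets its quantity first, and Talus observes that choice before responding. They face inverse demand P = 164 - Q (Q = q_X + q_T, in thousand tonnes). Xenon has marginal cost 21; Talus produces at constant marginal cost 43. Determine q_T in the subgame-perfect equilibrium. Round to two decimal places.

19.25

Solve by backward induction. Given q_X, the follower Talus maximises π_T = (164 - q_X - q_T)q_T - 43q_T.
∂π_T/∂q_T = 121 - q_X - 2q_T = 0 gives the reaction function q_T = (121 - q_X)/2.
The leader anticipates this reaction. Substituting into P = 164 - Q gives P = 207/2 - (1/2)q_X, so π_X = (207/2 - (1/2)q_X)q_X - 21q_X.
The leader's first-order condition 165/2 - q_X = 0 yields q_X = 165/2.
Then q_T = (121 - 165/2)/2 = 77/4.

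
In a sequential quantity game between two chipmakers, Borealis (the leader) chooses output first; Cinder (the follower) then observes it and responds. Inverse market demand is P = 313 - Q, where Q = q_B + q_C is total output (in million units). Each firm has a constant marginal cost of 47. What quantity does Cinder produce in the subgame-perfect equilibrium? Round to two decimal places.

Solve by backward induction. Given q_B, the follower Cinder maximises π_C = (313 - q_B - q_C)q_C - 47q_C.
∂π_C/∂q_C = 266 - q_B - 2q_C = 0 gives the reaction function q_C = (266 - q_B)/2.
Borealis substitutes q_C(q_B) into its own profit: π_B = q_B(313 - q_B - (266 - q_B)/2) - 47q_B = (180 - (1/2)q_B)q_B - 47q_B.
The leader's first-order condition 133 - q_B = 0 yields q_B = 133.
Then q_C = (266 - 133)/2 = 133/2.

66.50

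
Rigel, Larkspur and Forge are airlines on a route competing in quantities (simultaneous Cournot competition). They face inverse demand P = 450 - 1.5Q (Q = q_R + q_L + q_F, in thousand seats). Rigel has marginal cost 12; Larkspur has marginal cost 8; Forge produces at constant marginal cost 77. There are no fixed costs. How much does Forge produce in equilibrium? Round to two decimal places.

39.83

Rigel's profit: π_R = (450 - 1.5Q)q_R - (12q_R). Setting ∂π_R/∂q_R = 0: 438 - 3q_R - (3/2)(q_L + q_F) = 0.
Larkspur's profit: π_L = (450 - 1.5Q)q_L - (8q_L). Setting ∂π_L/∂q_L = 0: 442 - 3q_L - (3/2)(q_R + q_F) = 0.
Forge's first-order condition: 373 - 3q_F - (3/2)(q_R + q_L) = 0.
Adding the 3 first-order conditions: 1253 − 6Q = 0, so Q = 1253/6.
Back-substituting: q_R = (438 − 1253/4)/(3/2) = 499/6, q_L = (442 − 1253/4)/(3/2) = 515/6, q_F = (373 − 1253/4)/(3/2) = 239/6.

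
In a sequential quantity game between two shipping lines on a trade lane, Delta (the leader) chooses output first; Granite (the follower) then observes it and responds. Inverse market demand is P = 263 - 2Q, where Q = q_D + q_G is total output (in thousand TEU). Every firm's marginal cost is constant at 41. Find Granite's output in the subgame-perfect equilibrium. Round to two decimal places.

27.75

The follower Granite best-responds to any q_D: π_G = (263 - 2Q)q_G - 41q_G.
Follower FOC: 222 - 2q_D - 4q_G = 0, so q_G(q_D) = (222 - 2q_D)/4.
The leader anticipates this reaction. Substituting into P = 263 - 2Q gives P = 152 - q_D, so π_D = (152 - q_D)q_D - 41q_D.
The leader's first-order condition 111 - 2q_D = 0 yields q_D = 111/2.
Then q_G = (222 - 2·(111/2))/4 = 111/4.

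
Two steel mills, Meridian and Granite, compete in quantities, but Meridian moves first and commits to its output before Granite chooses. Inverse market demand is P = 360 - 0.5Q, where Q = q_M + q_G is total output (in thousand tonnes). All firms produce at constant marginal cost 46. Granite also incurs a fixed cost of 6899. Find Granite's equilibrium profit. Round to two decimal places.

5425.50

Solve by backward induction. Given q_M, the follower Granite maximises π_G = (360 - (1/2)q_M - (1/2)q_G)q_G - 46q_G.
Follower FOC: 314 - (1/2)q_M - q_G = 0, so q_G(q_M) = (314 - (1/2)q_M).
The leader anticipates this reaction. Substituting into P = 360 - 0.5Q gives P = 203 - (1/4)q_M, so π_M = (203 - (1/4)q_M)q_M - 46q_M.
The leader's first-order condition 157 - (1/2)q_M = 0 yields q_M = 314.
Then q_G = (314 - (1/2)·314) = 157.
Price P = 360 - (1/2)·471 = 249/2.
Granite's profit: (249/2 - 46)·157 - 6899 = 5425.5000.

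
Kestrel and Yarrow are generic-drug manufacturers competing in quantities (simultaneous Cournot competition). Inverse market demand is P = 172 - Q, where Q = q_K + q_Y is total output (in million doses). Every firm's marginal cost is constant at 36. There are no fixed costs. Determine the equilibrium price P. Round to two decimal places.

81.33

A representative firm's profit is π_i = q_i(172 - Q) - 36q_i.
First-order condition (treating rivals' output as given): 136 - 2q_i - q_j = 0.
By symmetry each firm produces the same amount; substituting q_j = q_i yields q_i = 136/3.
Total output Q = 272/3, so price P = 172 - 272/3 = 244/3.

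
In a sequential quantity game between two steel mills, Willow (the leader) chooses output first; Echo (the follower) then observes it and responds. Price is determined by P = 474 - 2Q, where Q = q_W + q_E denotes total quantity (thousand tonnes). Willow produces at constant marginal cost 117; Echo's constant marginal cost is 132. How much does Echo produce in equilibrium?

39

Solve by backward induction. Given q_W, the follower Echo maximises π_E = (474 - 2q_W - 2q_E)q_E - 132q_E.
Follower FOC: 342 - 2q_W - 4q_E = 0, so q_E(q_W) = (342 - 2q_W)/4.
The leader anticipates this reaction. Substituting into P = 474 - 2Q gives P = 303 - q_W, so π_W = (303 - q_W)q_W - 117q_W.
Leader FOC: 186 - 2q_W = 0, so q_W = 93.
Then q_E = (342 - 2·93)/4 = 39.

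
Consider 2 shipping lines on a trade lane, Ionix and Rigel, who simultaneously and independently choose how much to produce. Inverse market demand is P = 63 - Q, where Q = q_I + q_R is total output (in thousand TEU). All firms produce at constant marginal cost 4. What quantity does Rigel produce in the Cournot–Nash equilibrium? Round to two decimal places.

A representative firm's profit is π_i = q_i(63 - Q) - 4q_i.
Setting ∂π_i/∂q_i = 0 with rivals' quantities fixed: 59 - 2q_i - q_j = 0.
By symmetry each firm produces the same amount; substituting q_j = q_i yields q_i = 59/3.

19.67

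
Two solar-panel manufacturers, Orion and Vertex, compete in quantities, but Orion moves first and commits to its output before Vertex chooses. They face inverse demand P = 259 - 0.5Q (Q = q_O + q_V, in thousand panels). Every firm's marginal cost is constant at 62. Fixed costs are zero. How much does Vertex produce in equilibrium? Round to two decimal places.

98.50

The follower Vertex best-responds to any q_O: π_V = (259 - 0.5Q)q_V - 62q_V.
Setting the follower's marginal profit to zero, 197 - (1/2)q_O - q_V = 0, i.e. q_V = (197 - (1/2)q_O).
The leader anticipates this reaction. Substituting into P = 259 - 0.5Q gives P = 321/2 - (1/4)q_O, so π_O = (321/2 - (1/4)q_O)q_O - 62q_O.
Maximising: ∂π_O/∂q_O = 197/2 - (1/2)q_O = 0, giving q_O = 197.
Then q_V = (197 - (1/2)·197) = 197/2.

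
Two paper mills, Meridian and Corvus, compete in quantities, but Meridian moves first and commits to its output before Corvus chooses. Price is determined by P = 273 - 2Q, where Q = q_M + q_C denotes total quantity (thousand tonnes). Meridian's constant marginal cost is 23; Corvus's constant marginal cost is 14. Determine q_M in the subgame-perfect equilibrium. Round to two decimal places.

Solve by backward induction. Given q_M, the follower Corvus maximises π_C = (273 - 2q_M - 2q_C)q_C - 14q_C.
Follower FOC: 259 - 2q_M - 4q_C = 0, so q_C(q_M) = (259 - 2q_M)/4.
Meridian substitutes q_C(q_M) into its own profit: π_M = q_M(273 - 2q_M - (259 - 2q_M)/2) - 23q_M = (287/2 - q_M)q_M - 23q_M.
Leader FOC: 241/2 - 2q_M = 0, so q_M = 241/4.
Then q_C = (259 - 2·(241/4))/4 = 277/8.

60.25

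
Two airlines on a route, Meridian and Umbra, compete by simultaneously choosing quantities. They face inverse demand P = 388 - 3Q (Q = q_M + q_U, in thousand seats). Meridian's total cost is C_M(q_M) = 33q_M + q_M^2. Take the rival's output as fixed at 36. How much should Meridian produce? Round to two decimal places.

With the rival's output fixed at 36, Meridian's profit is π_M = (388 - 3·36 - 3q_M)q_M - (33q_M + q_M²) = (280 - 3q_M)q_M - (33q_M + q_M²).
∂π_M/∂q_M = 247 - 8q_M = 0, so q_M = 247/8.

30.88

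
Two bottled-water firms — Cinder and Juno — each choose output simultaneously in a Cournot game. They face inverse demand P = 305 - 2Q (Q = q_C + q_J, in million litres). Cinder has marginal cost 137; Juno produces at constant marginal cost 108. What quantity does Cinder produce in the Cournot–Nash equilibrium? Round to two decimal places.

23.17

Cinder's profit: π_C = (305 - 2Q)q_C - (137q_C). Setting ∂π_C/∂q_C = 0: 168 - 4q_C - 2(q_J) = 0.
Juno's profit: π_J = (305 - 2Q)q_J - (108q_J). Setting ∂π_J/∂q_J = 0: 197 - 4q_J - 2(q_C) = 0.
Rearranging gives the reaction functions q_C = (168 - 2q_J)/4 and q_J = (197 - 2q_C)/4.
Substituting one into the other gives q_C = 139/6 and q_J = 113/3.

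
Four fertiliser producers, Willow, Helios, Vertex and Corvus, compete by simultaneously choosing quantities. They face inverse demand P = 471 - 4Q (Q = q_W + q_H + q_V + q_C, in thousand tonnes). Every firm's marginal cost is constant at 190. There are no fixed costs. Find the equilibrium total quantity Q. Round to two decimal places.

A representative firm's profit is π_i = q_i(471 - 4Q) - 190q_i.
First-order condition (treating rivals' output as given): 281 - 8q_i - 4·Σ_{j≠i} q_j = 0.
By symmetry each firm produces the same amount; substituting Σ_{j≠i} q_j = 3q_i yields q_i = 281/20.
Total output Q = 281/20 + 281/20 + 281/20 + 281/20 = 281/5.

56.20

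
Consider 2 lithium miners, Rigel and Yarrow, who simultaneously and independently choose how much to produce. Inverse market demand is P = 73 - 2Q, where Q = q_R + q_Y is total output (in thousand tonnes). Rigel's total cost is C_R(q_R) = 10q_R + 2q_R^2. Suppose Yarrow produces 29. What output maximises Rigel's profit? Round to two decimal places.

With the rival's output fixed at 29, Rigel's profit is π_R = (73 - 2·29 - 2q_R)q_R - (10q_R + 2q_R²) = (15 - 2q_R)q_R - (10q_R + 2q_R²).
∂π_R/∂q_R = 5 - 8q_R = 0, so q_R = 5/8.

0.63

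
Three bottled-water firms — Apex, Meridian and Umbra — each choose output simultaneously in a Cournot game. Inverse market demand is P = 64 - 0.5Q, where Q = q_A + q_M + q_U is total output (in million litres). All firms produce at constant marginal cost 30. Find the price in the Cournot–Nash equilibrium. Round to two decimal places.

38.50

Each firm earns π_i = (64 - 0.5Q)q_i - 30q_i.
First-order condition (treating rivals' output as given): 34 - q_i - (1/2)·Σ_{j≠i} q_j = 0.
By symmetry each firm produces the same amount; substituting Σ_{j≠i} q_j = 2q_i yields q_i = 34/2 = 17.
Total output Q = 51, so price P = 64 - (1/2)·51 = 77/2.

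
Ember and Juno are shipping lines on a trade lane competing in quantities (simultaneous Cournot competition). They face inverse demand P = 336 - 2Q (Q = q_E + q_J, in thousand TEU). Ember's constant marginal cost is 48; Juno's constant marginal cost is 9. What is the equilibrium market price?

131

Ember's profit: π_E = (336 - 2Q)q_E - (48q_E). Setting ∂π_E/∂q_E = 0: 288 - 4q_E - 2(q_J) = 0.
Juno's profit: π_J = (336 - 2Q)q_J - (9q_J). Setting ∂π_J/∂q_J = 0: 327 - 4q_J - 2(q_E) = 0.
So q_E = (288 - 2q_J)/4 and q_J = (327 - 2q_E)/4.
Substituting one into the other gives q_E = 83/2 and q_J = 61.
Total output Q = 205/2, so price P = 336 - 2·(205/2) = 131.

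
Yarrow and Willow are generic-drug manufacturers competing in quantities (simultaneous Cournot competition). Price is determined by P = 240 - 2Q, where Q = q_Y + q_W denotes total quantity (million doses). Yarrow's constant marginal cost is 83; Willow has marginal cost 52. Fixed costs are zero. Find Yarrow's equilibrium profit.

Yarrow's profit: π_Y = (240 - 2Q)q_Y - (83q_Y). Setting ∂π_Y/∂q_Y = 0: 157 - 4q_Y - 2(q_W) = 0.
Willow's first-order condition: 188 - 4q_W - 2(q_Y) = 0.
Rearranging gives the reaction functions q_Y = (157 - 2q_W)/4 and q_W = (188 - 2q_Y)/4.
Substituting one into the other gives q_Y = 21 and q_W = 73/2.
Price P = 240 - 2·(115/2) = 125.
Yarrow's profit: (125 - 83)·21 = 882.

882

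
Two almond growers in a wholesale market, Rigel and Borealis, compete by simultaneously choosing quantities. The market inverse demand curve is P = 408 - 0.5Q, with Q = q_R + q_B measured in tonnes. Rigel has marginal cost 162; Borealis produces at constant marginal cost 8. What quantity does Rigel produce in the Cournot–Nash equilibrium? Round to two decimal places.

61.33

Rigel's profit: π_R = (408 - 0.5Q)q_R - (162q_R). Setting ∂π_R/∂q_R = 0: 246 - q_R - (1/2)(q_B) = 0.
Borealis's first-order condition: 400 - q_B - (1/2)(q_R) = 0.
Best responses: q_R = (246 - (1/2)q_B), q_B = (400 - (1/2)q_R).
Substituting one into the other gives q_R = 184/3 and q_B = 1108/3.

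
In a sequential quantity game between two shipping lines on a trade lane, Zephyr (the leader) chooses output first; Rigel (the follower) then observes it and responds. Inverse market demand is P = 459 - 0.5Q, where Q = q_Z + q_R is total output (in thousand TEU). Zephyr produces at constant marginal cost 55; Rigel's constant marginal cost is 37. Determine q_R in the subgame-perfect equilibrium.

229

The follower Rigel best-responds to any q_Z: π_R = (459 - 0.5Q)q_R - 37q_R.
∂π_R/∂q_R = 422 - (1/2)q_Z - q_R = 0 gives the reaction function q_R = (422 - (1/2)q_Z).
The leader anticipates this reaction. Substituting into P = 459 - 0.5Q gives P = 248 - (1/4)q_Z, so π_Z = (248 - (1/4)q_Z)q_Z - 55q_Z.
Leader FOC: 193 - (1/2)q_Z = 0, so q_Z = 386.
Then q_R = (422 - (1/2)·386) = 229.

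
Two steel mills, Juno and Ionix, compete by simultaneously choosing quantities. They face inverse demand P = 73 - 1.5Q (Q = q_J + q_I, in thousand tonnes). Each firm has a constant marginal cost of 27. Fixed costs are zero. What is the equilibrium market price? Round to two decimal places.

A representative firm's profit is π_i = q_i(73 - 1.5Q) - 27q_i.
Setting ∂π_i/∂q_i = 0 with rivals' quantities fixed: 46 - 3q_i - (3/2)q_j = 0.
With identical firms every q_j equals q_i, so q_j = q_i and 46 = (9/2)q_i, giving q_i = 92/9.
Total output Q = 184/9, so price P = 73 - (3/2)·(184/9) = 127/3.

42.33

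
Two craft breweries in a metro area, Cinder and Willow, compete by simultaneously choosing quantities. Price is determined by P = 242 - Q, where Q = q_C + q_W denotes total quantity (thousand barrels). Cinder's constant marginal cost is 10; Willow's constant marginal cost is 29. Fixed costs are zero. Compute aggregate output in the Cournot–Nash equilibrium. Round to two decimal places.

Cinder's profit: π_C = (242 - Q)q_C - (10q_C). Setting ∂π_C/∂q_C = 0: 232 - 2q_C - (q_W) = 0.
Willow's first-order condition: 213 - 2q_W - (q_C) = 0.
Best responses: q_C = (232 - q_W)/2, q_W = (213 - q_C)/2.
Solving the pair: q_C = 251/3, q_W = 194/3.
Total output Q = 251/3 + 194/3 = 445/3.

148.33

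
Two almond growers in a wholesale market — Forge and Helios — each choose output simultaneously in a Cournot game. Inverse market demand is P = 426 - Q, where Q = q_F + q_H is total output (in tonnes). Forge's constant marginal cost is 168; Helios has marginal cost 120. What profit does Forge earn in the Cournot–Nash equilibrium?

4900

Forge's profit: π_F = (426 - Q)q_F - (168q_F). Setting ∂π_F/∂q_F = 0: 258 - 2q_F - (q_H) = 0.
Helios's first-order condition: 306 - 2q_H - (q_F) = 0.
Rearranging gives the reaction functions q_F = (258 - q_H)/2 and q_H = (306 - q_F)/2.
Solving the pair: q_F = 70, q_H = 118.
Price P = 426 - 188 = 238.
Forge's profit: (238 - 168)·70 = 4900.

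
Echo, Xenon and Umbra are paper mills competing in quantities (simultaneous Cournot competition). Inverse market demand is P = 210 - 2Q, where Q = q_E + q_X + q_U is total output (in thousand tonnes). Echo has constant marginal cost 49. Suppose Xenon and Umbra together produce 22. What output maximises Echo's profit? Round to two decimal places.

With rivals' combined output fixed at 22, Echo's profit is π_E = (210 - 2·22 - 2q_E)q_E - (49q_E) = (166 - 2q_E)q_E - (49q_E).
∂π_E/∂q_E = 117 - 4q_E = 0, so q_E = 117/4.

29.25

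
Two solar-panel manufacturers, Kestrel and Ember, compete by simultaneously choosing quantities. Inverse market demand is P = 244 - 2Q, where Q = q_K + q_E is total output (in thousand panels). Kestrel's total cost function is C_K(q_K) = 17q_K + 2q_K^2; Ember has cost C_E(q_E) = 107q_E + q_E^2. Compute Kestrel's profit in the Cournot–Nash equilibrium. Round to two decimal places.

2445.75

Kestrel's profit: π_K = (244 - 2Q)q_K - (17q_K + 2q_K²). Setting ∂π_K/∂q_K = 0: 227 - 8q_K - 2(q_E) = 0.
Ember's first-order condition: 137 - 6q_E - 2(q_K) = 0.
Best responses: q_K = (227 - 2q_E)/8, q_E = (137 - 2q_K)/6.
Substituting one into the other gives q_K = 272/11 and q_E = 321/22.
Price P = 244 - 2·(865/22) = 1819/11.
Kestrel's profit: (1819/11)·(272/11) - 17·(272/11) - 2(272/11)² = 2445.7521.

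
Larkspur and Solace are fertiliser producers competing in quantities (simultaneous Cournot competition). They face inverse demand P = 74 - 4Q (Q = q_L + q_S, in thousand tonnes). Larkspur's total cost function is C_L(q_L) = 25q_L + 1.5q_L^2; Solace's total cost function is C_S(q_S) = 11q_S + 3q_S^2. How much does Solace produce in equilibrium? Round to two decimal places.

3.60

Larkspur's profit: π_L = (74 - 4Q)q_L - (25q_L + (3/2)q_L²). Setting ∂π_L/∂q_L = 0: 49 - 11q_L - 4(q_S) = 0.
Solace's first-order condition: 63 - 14q_S - 4(q_L) = 0.
Best responses: q_L = (49 - 4q_S)/11, q_S = (63 - 4q_L)/14.
Solving the pair: q_L = 217/69, q_S = 497/138.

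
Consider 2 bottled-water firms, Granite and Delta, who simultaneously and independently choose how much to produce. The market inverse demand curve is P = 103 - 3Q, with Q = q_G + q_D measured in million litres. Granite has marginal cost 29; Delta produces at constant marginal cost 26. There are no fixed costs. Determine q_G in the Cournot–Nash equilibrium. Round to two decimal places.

Granite's profit: π_G = (103 - 3Q)q_G - (29q_G). Setting ∂π_G/∂q_G = 0: 74 - 6q_G - 3(q_D) = 0.
Delta's profit: π_D = (103 - 3Q)q_D - (26q_D). Setting ∂π_D/∂q_D = 0: 77 - 6q_D - 3(q_G) = 0.
So q_G = (74 - 3q_D)/6 and q_D = (77 - 3q_G)/6.
Substituting one into the other gives q_G = 71/9 and q_D = 80/9.

7.89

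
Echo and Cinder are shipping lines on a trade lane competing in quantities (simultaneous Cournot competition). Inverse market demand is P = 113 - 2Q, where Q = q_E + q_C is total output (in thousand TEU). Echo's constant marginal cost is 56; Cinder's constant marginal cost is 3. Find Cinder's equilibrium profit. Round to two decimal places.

1476.06

Echo's profit: π_E = (113 - 2Q)q_E - (56q_E). Setting ∂π_E/∂q_E = 0: 57 - 4q_E - 2(q_C) = 0.
Cinder's first-order condition: 110 - 4q_C - 2(q_E) = 0.
Rearranging gives the reaction functions q_E = (57 - 2q_C)/4 and q_C = (110 - 2q_E)/4.
Solving the pair: q_E = 2/3, q_C = 163/6.
Price P = 113 - 2·(167/6) = 172/3.
Cinder's profit: (172/3 - 3)·(163/6) = 1476.0556.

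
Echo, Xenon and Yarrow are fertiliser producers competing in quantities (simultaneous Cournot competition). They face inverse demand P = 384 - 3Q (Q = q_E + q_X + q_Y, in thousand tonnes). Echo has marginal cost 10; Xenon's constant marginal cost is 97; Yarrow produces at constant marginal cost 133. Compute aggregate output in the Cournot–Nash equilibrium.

Echo's profit: π_E = (384 - 3Q)q_E - (10q_E). Setting ∂π_E/∂q_E = 0: 374 - 6q_E - 3(q_X + q_Y) = 0.
Xenon's first-order condition: 287 - 6q_X - 3(q_E + q_Y) = 0.
Yarrow's first-order condition: 251 - 6q_Y - 3(q_E + q_X) = 0.
Summing all 3 equations gives 912 − 12Q = 0, hence Q = 76.
Back-substituting: q_E = (374 − 228)/3 = 146/3, q_X = (287 − 228)/3 = 59/3, q_Y = (251 − 228)/3 = 23/3.
Total output Q = 146/3 + 59/3 + 23/3 = 76.

76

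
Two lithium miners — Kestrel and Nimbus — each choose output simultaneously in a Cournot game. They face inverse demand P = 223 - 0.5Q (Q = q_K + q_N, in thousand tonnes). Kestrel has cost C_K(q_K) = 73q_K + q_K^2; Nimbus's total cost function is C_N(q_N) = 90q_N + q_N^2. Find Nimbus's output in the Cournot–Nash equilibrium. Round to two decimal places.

37.03

Kestrel's profit: π_K = (223 - 0.5Q)q_K - (73q_K + q_K²). Setting ∂π_K/∂q_K = 0: 150 - 3q_K - (1/2)(q_N) = 0.
Nimbus's first-order condition: 133 - 3q_N - (1/2)(q_K) = 0.
So q_K = (150 - (1/2)q_N)/3 and q_N = (133 - (1/2)q_K)/3.
Solving the pair: q_K = 1534/35, q_N = 1296/35.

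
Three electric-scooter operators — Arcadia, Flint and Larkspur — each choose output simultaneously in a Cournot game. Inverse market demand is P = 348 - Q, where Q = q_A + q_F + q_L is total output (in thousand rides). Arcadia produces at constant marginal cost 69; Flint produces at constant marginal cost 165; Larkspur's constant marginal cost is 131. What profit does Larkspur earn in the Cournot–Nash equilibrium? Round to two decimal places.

Arcadia's profit: π_A = (348 - Q)q_A - (69q_A). Setting ∂π_A/∂q_A = 0: 279 - 2q_A - (q_F + q_L) = 0.
Flint's profit: π_F = (348 - Q)q_F - (165q_F). Setting ∂π_F/∂q_F = 0: 183 - 2q_F - (q_A + q_L) = 0.
Larkspur's profit: π_L = (348 - Q)q_L - (131q_L). Setting ∂π_L/∂q_L = 0: 217 - 2q_L - (q_A + q_F) = 0.
Adding the 3 conditions: 679 − 2Q − 2Q = 0, i.e. Q = 679/4.
Back-substituting: q_A = (279 − 679/4) = 437/4, q_F = (183 − 679/4) = 53/4, q_L = (217 − 679/4) = 189/4.
Price P = 348 - 679/4 = 713/4.
Larkspur's profit: (713/4 - 131)·(189/4) = 2232.5625.

2232.56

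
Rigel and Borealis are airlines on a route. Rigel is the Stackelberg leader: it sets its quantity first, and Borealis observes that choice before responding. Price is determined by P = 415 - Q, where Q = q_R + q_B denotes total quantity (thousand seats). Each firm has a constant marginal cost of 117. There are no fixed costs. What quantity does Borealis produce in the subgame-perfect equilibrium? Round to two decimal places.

74.50

Solve by backward induction. Given q_R, the follower Borealis maximises π_B = (415 - q_R - q_B)q_B - 117q_B.
∂π_B/∂q_B = 298 - q_R - 2q_B = 0 gives the reaction function q_B = (298 - q_R)/2.
Rigel substitutes q_B(q_R) into its own profit: π_R = q_R(415 - q_R - (298 - q_R)/2) - 117q_R = (266 - (1/2)q_R)q_R - 117q_R.
The leader's first-order condition 149 - q_R = 0 yields q_R = 149.
Then q_B = (298 - 149)/2 = 149/2.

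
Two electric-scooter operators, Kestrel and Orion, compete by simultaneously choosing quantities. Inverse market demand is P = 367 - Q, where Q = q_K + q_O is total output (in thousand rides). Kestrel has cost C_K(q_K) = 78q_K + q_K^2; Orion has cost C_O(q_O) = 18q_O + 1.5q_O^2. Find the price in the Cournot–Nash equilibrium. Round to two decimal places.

Kestrel's profit: π_K = (367 - Q)q_K - (78q_K + q_K²). Setting ∂π_K/∂q_K = 0: 289 - 4q_K - (q_O) = 0.
Orion's profit: π_O = (367 - Q)q_O - (18q_O + (3/2)q_O²). Setting ∂π_O/∂q_O = 0: 349 - 5q_O - (q_K) = 0.
So q_K = (289 - q_O)/4 and q_O = (349 - q_K)/5.
Substituting one into the other gives q_K = 1096/19 and q_O = 1107/19.
Total output Q = 115.9474, so price P = 367 - 115.9474 = 251.0526.

251.05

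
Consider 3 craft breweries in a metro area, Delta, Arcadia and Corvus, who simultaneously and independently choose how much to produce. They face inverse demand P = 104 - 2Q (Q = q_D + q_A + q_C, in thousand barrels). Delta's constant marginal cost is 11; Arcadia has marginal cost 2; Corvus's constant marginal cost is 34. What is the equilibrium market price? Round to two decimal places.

37.75

Delta's profit: π_D = (104 - 2Q)q_D - (11q_D). Setting ∂π_D/∂q_D = 0: 93 - 4q_D - 2(q_A + q_C) = 0.
Arcadia's first-order condition: 102 - 4q_A - 2(q_D + q_C) = 0.
Corvus's profit: π_C = (104 - 2Q)q_C - (34q_C). Setting ∂π_C/∂q_C = 0: 70 - 4q_C - 2(q_D + q_A) = 0.
Adding the 3 first-order conditions: 265 − 8Q = 0, so Q = 265/8.
Back-substituting: q_D = (93 − 265/4)/2 = 107/8, q_A = (102 − 265/4)/2 = 143/8, q_C = (70 − 265/4)/2 = 15/8.
Total output Q = 265/8, so price P = 104 - 2·(265/8) = 151/4.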